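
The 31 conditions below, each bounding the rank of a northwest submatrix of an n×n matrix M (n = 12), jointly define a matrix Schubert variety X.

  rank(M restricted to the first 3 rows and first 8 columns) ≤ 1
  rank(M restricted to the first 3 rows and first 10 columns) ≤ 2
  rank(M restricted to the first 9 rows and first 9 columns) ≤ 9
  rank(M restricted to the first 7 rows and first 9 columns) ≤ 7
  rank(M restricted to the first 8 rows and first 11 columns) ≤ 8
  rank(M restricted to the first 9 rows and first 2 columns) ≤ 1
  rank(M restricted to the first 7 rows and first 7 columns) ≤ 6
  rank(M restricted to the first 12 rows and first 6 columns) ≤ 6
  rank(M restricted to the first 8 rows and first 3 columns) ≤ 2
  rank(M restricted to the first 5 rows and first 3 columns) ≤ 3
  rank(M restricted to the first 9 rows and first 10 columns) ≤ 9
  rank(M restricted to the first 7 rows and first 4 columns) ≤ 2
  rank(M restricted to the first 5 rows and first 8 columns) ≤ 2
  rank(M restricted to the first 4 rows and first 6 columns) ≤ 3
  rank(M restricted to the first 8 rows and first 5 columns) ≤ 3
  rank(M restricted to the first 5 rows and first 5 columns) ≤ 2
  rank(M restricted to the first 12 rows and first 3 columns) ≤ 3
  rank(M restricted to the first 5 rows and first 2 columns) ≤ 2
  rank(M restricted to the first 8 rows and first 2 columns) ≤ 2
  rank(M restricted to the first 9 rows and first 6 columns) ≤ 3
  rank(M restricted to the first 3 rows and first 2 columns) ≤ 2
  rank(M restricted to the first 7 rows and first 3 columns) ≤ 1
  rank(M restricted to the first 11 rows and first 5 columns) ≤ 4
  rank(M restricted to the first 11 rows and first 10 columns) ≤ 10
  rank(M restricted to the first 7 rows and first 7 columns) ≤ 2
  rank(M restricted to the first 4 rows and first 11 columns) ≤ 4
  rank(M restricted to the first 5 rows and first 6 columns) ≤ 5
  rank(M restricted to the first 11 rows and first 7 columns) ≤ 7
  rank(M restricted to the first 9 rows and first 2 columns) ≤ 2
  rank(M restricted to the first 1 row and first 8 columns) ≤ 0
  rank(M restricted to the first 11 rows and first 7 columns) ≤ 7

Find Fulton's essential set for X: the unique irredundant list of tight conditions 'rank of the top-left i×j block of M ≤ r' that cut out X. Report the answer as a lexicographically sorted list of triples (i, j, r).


Rank table r_w(12×12) implied by the 31 constraints:

  R[1]: 0 0 0 0 0 0 0 0 1 1 1 1
  R[2]: 1 1 1 1 1 1 1 1 2 2 2 2
  R[3]: 1 1 1 1 1 1 1 1 2 2 3 3
  R[4]: 1 1 1 2 2 2 2 2 3 3 4 4
  R[5]: 1 1 1 2 2 2 2 2 3 4 5 5
  R[6]: 1 1 1 2 2 2 2 3 4 5 6 6
  R[7]: 1 1 1 2 2 2 2 3 4 5 6 7
  R[8]: 1 1 2 3 3 3 3 4 5 6 7 8
  R[9]: 1 1 2 3 3 3 4 5 6 7 8 9
  R[10]: 1 2 3 4 4 4 5 6 7 8 9 10
  R[11]: 1 2 3 4 4 5 6 7 8 9 10 11
  R[12]: 1 2 3 4 5 6 7 8 9 10 11 12

so w = (9, 1, 11, 4, 10, 8, 12, 3, 7, 2, 6, 5).

Fulton essential set (9 of the 39 Rothe cells):

[(1, 8, 0), (3, 8, 1), (3, 10, 2), (5, 8, 2), (7, 3, 1), (7, 7, 2), (9, 2, 1), (9, 6, 3), (11, 5, 4)]


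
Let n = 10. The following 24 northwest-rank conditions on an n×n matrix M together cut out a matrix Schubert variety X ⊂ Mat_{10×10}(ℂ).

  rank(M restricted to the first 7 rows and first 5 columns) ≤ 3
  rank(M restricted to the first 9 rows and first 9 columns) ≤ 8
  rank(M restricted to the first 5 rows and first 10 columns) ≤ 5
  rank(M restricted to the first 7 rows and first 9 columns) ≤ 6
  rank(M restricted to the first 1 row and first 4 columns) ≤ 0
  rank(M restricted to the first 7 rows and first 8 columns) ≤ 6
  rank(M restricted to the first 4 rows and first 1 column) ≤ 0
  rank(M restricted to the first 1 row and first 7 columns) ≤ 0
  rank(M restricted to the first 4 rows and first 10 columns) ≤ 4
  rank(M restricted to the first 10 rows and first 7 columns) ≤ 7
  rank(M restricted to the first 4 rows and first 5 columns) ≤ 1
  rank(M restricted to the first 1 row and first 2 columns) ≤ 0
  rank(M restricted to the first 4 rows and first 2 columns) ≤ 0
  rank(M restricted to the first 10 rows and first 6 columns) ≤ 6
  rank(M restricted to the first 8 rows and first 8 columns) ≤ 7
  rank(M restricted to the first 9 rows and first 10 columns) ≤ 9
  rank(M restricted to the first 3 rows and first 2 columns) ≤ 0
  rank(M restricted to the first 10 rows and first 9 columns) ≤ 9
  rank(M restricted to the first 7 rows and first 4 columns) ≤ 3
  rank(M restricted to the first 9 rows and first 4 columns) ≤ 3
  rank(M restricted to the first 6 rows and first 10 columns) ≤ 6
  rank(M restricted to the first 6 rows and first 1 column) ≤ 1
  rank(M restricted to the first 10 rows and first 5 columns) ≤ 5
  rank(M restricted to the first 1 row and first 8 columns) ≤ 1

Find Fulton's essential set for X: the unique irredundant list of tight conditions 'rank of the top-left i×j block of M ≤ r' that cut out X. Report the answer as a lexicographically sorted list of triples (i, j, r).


Propagating the 24 rank bounds to every northwest block:

  0, 0, 0, 0, 0, 0, 0, 1, 1, 1
  0, 0, 1, 1, 1, 1, 1, 2, 2, 2
  0, 0, 1, 1, 1, 2, 2, 3, 3, 3
  0, 0, 1, 1, 1, 2, 3, 4, 4, 4
  1, 1, 2, 2, 2, 3, 4, 5, 5, 5
  1, 2, 3, 3, 3, 4, 5, 6, 6, 6
  1, 2, 3, 3, 3, 4, 5, 6, 6, 7
  1, 2, 3, 3, 4, 5, 6, 7, 7, 8
  1, 2, 3, 3, 4, 5, 6, 7, 8, 9
  1, 2, 3, 4, 5, 6, 7, 8, 9, 10

reading off 1-entries of Δ²R: w = (8, 3, 6, 7, 1, 2, 10, 5, 9, 4).

6 SE-corners of the 22-cell Rothe diagram give Ess(w):

[(1, 7, 0), (4, 2, 0), (4, 5, 1), (7, 5, 3), (7, 9, 6), (9, 4, 3)]


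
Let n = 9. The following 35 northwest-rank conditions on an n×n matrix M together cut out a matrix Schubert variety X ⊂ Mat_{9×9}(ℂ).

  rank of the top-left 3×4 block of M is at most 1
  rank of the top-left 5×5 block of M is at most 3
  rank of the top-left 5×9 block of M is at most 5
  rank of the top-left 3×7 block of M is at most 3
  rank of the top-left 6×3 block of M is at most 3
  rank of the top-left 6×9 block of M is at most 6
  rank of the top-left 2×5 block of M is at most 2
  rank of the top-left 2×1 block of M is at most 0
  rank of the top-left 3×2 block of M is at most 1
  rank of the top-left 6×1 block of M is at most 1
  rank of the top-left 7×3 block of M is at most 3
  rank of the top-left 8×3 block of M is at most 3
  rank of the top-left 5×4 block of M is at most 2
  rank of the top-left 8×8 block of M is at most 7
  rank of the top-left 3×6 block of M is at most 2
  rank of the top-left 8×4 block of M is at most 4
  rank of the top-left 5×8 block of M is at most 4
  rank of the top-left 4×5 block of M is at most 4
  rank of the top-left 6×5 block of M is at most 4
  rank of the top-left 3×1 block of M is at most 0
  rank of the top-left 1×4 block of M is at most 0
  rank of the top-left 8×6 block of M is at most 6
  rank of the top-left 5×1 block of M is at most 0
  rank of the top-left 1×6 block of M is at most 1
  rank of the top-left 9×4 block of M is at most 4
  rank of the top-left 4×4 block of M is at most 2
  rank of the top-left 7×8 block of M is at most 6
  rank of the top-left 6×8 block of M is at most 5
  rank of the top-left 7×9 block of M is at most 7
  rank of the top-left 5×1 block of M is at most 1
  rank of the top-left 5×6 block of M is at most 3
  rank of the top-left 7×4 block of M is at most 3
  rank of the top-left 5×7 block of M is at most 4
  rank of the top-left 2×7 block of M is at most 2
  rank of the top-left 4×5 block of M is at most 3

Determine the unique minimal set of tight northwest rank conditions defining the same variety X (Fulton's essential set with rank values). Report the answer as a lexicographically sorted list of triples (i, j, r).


Computing R[i][j] = min implied NW-rank bound (n=9, 35 conditions):

  0, 0, 0, 0, 1, 1, 1, 1, 1
  0, 1, 1, 1, 2, 2, 2, 2, 2
  0, 1, 1, 1, 2, 2, 3, 3, 3
  0, 1, 2, 2, 3, 3, 4, 4, 4
  0, 1, 2, 2, 3, 3, 4, 4, 5
  1, 2, 3, 3, 4, 4, 5, 5, 6
  1, 2, 3, 3, 4, 5, 6, 6, 7
  1, 2, 3, 4, 5, 6, 7, 7, 8
  1, 2, 3, 4, 5, 6, 7, 8, 9

so w = (5, 2, 7, 3, 9, 1, 6, 4, 8).

|D(w)|=15, |Ess(w)|=8:

[(1, 4, 0), (3, 4, 1), (3, 6, 2), (5, 1, 0), (5, 4, 2), (5, 6, 3), (5, 8, 4), (7, 4, 3)]


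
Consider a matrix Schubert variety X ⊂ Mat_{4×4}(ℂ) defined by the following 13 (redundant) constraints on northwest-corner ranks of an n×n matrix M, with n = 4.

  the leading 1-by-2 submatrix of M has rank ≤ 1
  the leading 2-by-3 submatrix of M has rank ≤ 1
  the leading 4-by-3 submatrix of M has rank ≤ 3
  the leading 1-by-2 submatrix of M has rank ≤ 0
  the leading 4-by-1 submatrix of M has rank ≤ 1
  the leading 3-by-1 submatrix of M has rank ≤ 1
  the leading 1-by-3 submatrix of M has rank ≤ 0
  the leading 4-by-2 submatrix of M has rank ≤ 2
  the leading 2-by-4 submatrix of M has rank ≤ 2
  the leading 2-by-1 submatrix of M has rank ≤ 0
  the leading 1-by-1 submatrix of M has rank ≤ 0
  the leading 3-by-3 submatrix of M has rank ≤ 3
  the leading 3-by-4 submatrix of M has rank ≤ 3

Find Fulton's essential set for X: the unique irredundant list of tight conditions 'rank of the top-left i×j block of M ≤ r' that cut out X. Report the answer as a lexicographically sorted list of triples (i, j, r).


Propagating the 13 rank bounds to every northwest block:

  row 1: 0 0 0 1
  row 2: 0 1 1 2
  row 3: 1 2 2 3
  row 4: 1 2 3 4

reading off 1-entries of Δ²R: w = (4, 2, 1, 3).

Fulton essential set (2 of the 4 Rothe cells):

[(1, 3, 0), (2, 1, 0)]


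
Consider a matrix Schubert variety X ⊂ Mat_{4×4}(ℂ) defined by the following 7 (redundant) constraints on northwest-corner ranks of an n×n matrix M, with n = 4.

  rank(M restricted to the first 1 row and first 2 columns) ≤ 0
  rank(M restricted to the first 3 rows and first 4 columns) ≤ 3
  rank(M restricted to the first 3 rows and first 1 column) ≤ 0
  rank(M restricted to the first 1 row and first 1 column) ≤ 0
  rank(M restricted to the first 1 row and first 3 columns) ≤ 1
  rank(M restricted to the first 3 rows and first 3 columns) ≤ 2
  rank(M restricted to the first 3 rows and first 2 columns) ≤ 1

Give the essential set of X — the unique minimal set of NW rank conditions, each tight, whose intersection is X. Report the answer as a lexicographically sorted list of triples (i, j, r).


Propagating the 7 rank bounds to every northwest block:

  0  0  1  1
  0  1  2  2
  0  1  2  3
  1  2  3  4

so w = (3, 2, 4, 1).

ℓ(w)=4; the 2 essential cells (i,j,r):

[(1, 2, 0), (3, 1, 0)]


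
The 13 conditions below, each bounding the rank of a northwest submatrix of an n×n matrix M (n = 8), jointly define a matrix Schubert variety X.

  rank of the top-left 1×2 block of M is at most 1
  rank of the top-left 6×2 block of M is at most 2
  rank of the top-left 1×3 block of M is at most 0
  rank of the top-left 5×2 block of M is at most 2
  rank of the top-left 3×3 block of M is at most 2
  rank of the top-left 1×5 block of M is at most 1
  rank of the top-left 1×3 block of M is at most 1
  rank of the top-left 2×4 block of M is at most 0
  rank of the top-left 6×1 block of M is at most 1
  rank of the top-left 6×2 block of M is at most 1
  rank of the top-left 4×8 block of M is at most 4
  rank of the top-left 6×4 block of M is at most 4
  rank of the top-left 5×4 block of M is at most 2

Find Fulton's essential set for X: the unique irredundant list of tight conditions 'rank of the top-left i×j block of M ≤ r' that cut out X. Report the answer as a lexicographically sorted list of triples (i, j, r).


Rank table r_w(8×8) implied by the 13 constraints:

  0  0  0  0  1  1  1  1
  0  0  0  0  1  2  2  2
  1  1  1  1  2  3  3  3
  1  1  2  2  3  4  4  4
  1  1  2  2  3  4  5  5
  1  1  2  3  4  5  6  6
  1  2  3  4  5  6  7  7
  1  2  3  4  5  6  7  8

reading off 1-entries of Δ²R: w = (5, 6, 1, 3, 7, 4, 2, 8).

3 SE-corners of the 12-cell Rothe diagram give Ess(w):

[(2, 4, 0), (5, 4, 2), (6, 2, 1)]


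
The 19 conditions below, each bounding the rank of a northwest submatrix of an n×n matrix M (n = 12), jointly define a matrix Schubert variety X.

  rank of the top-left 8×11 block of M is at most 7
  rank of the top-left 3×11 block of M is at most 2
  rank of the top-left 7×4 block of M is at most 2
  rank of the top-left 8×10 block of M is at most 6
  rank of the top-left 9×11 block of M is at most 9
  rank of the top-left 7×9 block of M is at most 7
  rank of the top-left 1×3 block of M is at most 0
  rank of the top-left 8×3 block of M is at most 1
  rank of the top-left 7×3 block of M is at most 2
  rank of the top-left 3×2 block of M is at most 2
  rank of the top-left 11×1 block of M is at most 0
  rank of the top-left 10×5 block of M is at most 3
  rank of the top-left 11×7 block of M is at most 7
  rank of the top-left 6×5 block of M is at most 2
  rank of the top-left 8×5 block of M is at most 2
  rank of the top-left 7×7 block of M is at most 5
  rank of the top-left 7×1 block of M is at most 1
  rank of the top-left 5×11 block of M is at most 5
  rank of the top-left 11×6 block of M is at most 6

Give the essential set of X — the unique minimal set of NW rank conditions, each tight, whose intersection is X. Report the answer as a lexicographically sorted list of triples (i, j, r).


Rank table r_w(12×12) implied by the 19 constraints:

  row 1: 0, 0, 0, 1, 1, 1, 1, 1, 1, 1, 1, 1
  row 2: 0, 1, 1, 2, 2, 2, 2, 2, 2, 2, 2, 2
  row 3: 0, 1, 1, 2, 2, 2, 2, 2, 2, 2, 2, 3
  row 4: 0, 1, 1, 2, 2, 3, 3, 3, 3, 3, 3, 4
  row 5: 0, 1, 1, 2, 2, 3, 4, 4, 4, 4, 4, 5
  row 6: 0, 1, 1, 2, 2, 3, 4, 5, 5, 5, 5, 6
  row 7: 0, 1, 1, 2, 2, 3, 4, 5, 6, 6, 6, 7
  row 8: 0, 1, 1, 2, 2, 3, 4, 5, 6, 6, 7, 8
  row 9: 0, 1, 2, 3, 3, 4, 5, 6, 7, 7, 8, 9
  row 10: 0, 1, 2, 3, 3, 4, 5, 6, 7, 8, 9, 10
  row 11: 0, 1, 2, 3, 4, 5, 6, 7, 8, 9, 10, 11
  row 12: 1, 2, 3, 4, 5, 6, 7, 8, 9, 10, 11, 12

reading off 1-entries of Δ²R: w = (4, 2, 12, 6, 7, 8, 9, 11, 3, 10, 5, 1).

Fulton essential set (7 of the 33 Rothe cells):

[(1, 3, 0), (3, 11, 2), (8, 3, 1), (8, 5, 2), (8, 10, 6), (10, 5, 3), (11, 1, 0)]


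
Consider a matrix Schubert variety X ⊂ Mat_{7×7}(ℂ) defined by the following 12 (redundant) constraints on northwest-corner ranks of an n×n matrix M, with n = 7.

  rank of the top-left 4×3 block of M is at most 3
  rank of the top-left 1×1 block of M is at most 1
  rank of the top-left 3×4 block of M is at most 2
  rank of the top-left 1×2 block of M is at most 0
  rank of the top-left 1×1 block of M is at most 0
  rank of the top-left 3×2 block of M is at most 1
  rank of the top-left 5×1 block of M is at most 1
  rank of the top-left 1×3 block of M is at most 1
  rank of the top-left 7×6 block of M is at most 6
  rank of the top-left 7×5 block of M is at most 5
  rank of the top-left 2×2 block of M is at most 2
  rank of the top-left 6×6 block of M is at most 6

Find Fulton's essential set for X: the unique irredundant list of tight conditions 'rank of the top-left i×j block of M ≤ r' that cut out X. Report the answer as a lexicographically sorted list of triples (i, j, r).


The tightest implied rank at each (i,j), from the 12 conditions:

  R[1]: 0 | 0 | 1 | 1 | 1 | 1 | 1
  R[2]: 1 | 1 | 2 | 2 | 2 | 2 | 2
  R[3]: 1 | 1 | 2 | 2 | 3 | 3 | 3
  R[4]: 1 | 2 | 3 | 3 | 4 | 4 | 4
  R[5]: 1 | 2 | 3 | 4 | 5 | 5 | 5
  R[6]: 1 | 2 | 3 | 4 | 5 | 6 | 6
  R[7]: 1 | 2 | 3 | 4 | 5 | 6 | 7

the unique w with this rank table is (3, 1, 5, 2, 4, 6, 7).

3 SE-corners of the 4-cell Rothe diagram give Ess(w):

[(1, 2, 0), (3, 2, 1), (3, 4, 2)]


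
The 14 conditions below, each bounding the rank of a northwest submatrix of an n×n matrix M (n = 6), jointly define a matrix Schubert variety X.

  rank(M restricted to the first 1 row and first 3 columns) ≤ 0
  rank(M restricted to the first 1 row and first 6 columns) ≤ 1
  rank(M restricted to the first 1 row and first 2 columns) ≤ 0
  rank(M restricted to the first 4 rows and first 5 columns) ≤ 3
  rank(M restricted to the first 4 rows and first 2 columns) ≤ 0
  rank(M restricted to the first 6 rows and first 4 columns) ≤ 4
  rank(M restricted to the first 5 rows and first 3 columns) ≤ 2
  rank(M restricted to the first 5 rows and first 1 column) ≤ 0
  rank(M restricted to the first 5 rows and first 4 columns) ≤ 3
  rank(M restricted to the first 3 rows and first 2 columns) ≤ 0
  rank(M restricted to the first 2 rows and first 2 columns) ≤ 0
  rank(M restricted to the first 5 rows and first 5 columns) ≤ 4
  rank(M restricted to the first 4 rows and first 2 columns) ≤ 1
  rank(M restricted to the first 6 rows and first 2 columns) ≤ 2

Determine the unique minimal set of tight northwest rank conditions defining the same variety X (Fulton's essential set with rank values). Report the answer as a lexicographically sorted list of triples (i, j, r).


Reconstructing r_w from the 14 given conditions:

  0, 0, 0, 1, 1, 1
  0, 0, 1, 2, 2, 2
  0, 0, 1, 2, 3, 3
  0, 0, 1, 2, 3, 4
  0, 1, 2, 3, 4, 5
  1, 2, 3, 4, 5, 6

so w = (4, 3, 5, 6, 2, 1).

|D(w)|=10, |Ess(w)|=3:

[(1, 3, 0), (4, 2, 0), (5, 1, 0)]


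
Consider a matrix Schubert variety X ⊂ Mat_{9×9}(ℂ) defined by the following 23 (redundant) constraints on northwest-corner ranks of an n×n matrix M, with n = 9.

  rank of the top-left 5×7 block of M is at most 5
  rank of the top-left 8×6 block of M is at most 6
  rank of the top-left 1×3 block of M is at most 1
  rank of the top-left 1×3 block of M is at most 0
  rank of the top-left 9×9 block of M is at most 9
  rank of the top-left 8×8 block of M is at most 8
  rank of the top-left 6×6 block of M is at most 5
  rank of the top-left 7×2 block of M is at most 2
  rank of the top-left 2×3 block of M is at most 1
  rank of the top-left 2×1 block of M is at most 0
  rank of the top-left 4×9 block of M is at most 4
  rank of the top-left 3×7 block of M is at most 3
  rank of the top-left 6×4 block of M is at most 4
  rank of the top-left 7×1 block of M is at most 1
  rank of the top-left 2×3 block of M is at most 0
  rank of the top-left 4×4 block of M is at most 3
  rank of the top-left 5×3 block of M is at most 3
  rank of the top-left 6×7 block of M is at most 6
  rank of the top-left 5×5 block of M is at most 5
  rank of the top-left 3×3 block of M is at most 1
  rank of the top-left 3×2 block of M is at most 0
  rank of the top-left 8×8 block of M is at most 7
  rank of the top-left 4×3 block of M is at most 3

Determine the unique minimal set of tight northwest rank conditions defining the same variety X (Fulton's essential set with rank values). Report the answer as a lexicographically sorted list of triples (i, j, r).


Reconstructing r_w from the 23 given conditions:

  R[1]: 0 | 0 | 0 | 1 | 1 | 1 | 1 | 1 | 1
  R[2]: 0 | 0 | 0 | 1 | 2 | 2 | 2 | 2 | 2
  R[3]: 0 | 0 | 1 | 2 | 3 | 3 | 3 | 3 | 3
  R[4]: 1 | 1 | 2 | 3 | 4 | 4 | 4 | 4 | 4
  R[5]: 1 | 2 | 3 | 4 | 5 | 5 | 5 | 5 | 5
  R[6]: 1 | 2 | 3 | 4 | 5 | 5 | 6 | 6 | 6
  R[7]: 1 | 2 | 3 | 4 | 5 | 6 | 7 | 7 | 7
  R[8]: 1 | 2 | 3 | 4 | 5 | 6 | 7 | 7 | 8
  R[9]: 1 | 2 | 3 | 4 | 5 | 6 | 7 | 8 | 9

reading off 1-entries of Δ²R: w = (4, 5, 3, 1, 2, 7, 6, 9, 8).

D(w) has 10 cells with 4 SE-corners; essential set:

[(2, 3, 0), (3, 2, 0), (6, 6, 5), (8, 8, 7)]


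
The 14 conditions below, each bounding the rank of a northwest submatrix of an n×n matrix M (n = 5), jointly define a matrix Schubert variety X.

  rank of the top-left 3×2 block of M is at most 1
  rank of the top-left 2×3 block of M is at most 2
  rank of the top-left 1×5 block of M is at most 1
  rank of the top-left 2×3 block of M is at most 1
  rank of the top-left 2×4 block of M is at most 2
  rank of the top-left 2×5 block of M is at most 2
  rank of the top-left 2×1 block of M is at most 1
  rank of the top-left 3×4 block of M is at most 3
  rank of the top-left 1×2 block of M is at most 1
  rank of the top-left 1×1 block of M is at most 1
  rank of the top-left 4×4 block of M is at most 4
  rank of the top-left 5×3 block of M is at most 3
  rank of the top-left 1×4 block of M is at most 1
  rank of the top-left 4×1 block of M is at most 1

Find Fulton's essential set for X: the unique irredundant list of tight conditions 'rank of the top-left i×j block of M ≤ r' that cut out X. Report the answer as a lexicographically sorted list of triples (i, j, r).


Rank table r_w(5×5) implied by the 14 constraints:

  1 | 1 | 1 | 1 | 1
  1 | 1 | 1 | 2 | 2
  1 | 1 | 2 | 3 | 3
  1 | 2 | 3 | 4 | 4
  1 | 2 | 3 | 4 | 5

second differences of R give the permutation w = (1, 4, 3, 2, 5).

Rothe diagram D(w) (3 cells), 2 SE-corners (essential conditions):

[(2, 3, 1), (3, 2, 1)]


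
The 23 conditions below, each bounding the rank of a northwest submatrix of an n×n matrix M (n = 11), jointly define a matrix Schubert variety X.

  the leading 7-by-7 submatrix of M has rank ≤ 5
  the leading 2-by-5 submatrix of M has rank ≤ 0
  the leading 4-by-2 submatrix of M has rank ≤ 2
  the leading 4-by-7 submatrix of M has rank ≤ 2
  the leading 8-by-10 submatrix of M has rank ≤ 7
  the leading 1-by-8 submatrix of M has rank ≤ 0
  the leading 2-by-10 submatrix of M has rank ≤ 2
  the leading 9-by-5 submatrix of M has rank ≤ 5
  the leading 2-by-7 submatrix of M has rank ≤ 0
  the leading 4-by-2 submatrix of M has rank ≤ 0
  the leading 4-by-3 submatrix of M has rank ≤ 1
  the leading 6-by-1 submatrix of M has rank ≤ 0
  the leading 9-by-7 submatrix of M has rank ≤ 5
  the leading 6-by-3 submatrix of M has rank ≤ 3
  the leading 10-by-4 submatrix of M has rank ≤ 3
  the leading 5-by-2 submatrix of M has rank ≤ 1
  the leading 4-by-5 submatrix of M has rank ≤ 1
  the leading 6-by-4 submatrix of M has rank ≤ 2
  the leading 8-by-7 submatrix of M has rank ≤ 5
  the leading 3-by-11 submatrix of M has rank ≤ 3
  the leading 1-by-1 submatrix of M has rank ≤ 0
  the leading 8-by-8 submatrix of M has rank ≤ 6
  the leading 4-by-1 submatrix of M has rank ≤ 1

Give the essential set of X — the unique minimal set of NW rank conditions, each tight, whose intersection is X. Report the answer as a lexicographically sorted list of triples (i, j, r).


Computing R[i][j] = min implied NW-rank bound (n=11, 23 conditions):

  0, 0, 0, 0, 0, 0, 0, 0, 1, 1, 1
  0, 0, 0, 0, 0, 0, 0, 1, 2, 2, 2
  0, 0, 1, 1, 1, 1, 1, 2, 3, 3, 3
  0, 0, 1, 1, 1, 2, 2, 3, 4, 4, 4
  0, 1, 2, 2, 2, 3, 3, 4, 5, 5, 5
  0, 1, 2, 2, 3, 4, 4, 5, 6, 6, 6
  1, 2, 3, 3, 4, 5, 5, 6, 7, 7, 7
  1, 2, 3, 3, 4, 5, 5, 6, 7, 7, 8
  1, 2, 3, 3, 4, 5, 5, 6, 7, 8, 9
  1, 2, 3, 3, 4, 5, 6, 7, 8, 9, 10
  1, 2, 3, 4, 5, 6, 7, 8, 9, 10, 11

so w = (9, 8, 3, 6, 2, 5, 1, 11, 10, 7, 4).

ℓ(w)=30; the 9 essential cells (i,j,r):

[(1, 8, 0), (2, 7, 0), (4, 2, 0), (4, 5, 1), (6, 1, 0), (6, 4, 2), (8, 10, 7), (9, 7, 5), (10, 4, 3)]


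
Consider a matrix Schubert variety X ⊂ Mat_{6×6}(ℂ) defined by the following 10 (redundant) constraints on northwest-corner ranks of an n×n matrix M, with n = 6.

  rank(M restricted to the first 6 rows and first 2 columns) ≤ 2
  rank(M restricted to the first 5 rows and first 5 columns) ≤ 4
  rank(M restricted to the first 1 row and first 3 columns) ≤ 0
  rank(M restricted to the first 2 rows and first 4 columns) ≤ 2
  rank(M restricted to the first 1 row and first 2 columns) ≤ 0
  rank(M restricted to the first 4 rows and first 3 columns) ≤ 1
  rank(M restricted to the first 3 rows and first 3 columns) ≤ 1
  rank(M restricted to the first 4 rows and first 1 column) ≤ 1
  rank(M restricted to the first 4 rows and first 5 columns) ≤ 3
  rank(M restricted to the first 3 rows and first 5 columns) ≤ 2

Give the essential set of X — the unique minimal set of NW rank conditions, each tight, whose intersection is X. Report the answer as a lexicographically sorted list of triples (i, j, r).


Reconstructing r_w from the 10 given conditions:

  row 1: 0 | 0 | 0 | 1 | 1 | 1
  row 2: 1 | 1 | 1 | 2 | 2 | 2
  row 3: 1 | 1 | 1 | 2 | 2 | 3
  row 4: 1 | 1 | 1 | 2 | 3 | 4
  row 5: 1 | 2 | 2 | 3 | 4 | 5
  row 6: 1 | 2 | 3 | 4 | 5 | 6

so w = (4, 1, 6, 5, 2, 3).

Fulton essential set (3 of the 8 Rothe cells):

[(1, 3, 0), (3, 5, 2), (4, 3, 1)]


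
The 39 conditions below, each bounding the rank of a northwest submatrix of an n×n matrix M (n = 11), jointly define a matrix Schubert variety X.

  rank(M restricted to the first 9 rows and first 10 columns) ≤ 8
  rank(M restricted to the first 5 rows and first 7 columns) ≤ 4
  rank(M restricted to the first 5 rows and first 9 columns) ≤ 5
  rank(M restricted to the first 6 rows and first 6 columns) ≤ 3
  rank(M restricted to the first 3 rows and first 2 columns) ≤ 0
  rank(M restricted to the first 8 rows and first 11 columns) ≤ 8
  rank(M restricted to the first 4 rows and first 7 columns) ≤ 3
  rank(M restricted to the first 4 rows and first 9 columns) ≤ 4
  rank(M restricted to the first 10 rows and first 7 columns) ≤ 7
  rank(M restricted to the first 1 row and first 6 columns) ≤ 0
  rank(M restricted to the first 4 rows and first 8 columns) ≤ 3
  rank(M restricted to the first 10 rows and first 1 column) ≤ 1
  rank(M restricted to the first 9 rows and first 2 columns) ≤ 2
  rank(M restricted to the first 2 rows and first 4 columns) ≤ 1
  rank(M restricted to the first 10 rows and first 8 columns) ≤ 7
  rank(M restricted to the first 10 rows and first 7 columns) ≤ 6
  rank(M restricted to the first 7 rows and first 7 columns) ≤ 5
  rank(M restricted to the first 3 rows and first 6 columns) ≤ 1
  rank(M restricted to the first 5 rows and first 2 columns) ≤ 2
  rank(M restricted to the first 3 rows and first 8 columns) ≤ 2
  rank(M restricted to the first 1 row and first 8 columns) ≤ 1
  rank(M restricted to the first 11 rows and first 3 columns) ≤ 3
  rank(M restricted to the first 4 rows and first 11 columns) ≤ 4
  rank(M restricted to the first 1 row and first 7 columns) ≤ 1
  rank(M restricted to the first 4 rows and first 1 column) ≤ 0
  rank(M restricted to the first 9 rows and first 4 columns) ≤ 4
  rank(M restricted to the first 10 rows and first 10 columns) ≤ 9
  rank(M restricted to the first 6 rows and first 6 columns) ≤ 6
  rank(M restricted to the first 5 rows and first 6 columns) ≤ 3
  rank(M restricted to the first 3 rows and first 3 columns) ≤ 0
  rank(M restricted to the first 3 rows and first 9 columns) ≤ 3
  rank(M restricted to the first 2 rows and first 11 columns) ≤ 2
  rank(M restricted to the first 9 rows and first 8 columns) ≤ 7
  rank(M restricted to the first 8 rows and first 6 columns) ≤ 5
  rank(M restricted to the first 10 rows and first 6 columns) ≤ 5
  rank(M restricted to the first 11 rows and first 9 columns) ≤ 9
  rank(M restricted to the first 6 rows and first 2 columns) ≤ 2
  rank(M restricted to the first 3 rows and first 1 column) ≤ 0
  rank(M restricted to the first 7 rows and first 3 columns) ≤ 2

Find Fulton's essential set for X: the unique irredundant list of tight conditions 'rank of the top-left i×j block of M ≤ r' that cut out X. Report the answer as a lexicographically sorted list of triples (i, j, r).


The tightest implied rank at each (i,j), from the 39 conditions:

  0 | 0 | 0 | 0 | 0 | 0 | 1 | 1 | 1 | 1 | 1
  0 | 0 | 0 | 1 | 1 | 1 | 2 | 2 | 2 | 2 | 2
  0 | 0 | 0 | 1 | 1 | 1 | 2 | 2 | 3 | 3 | 3
  0 | 1 | 1 | 2 | 2 | 2 | 3 | 3 | 4 | 4 | 4
  1 | 2 | 2 | 3 | 3 | 3 | 4 | 4 | 5 | 5 | 5
  1 | 2 | 2 | 3 | 3 | 3 | 4 | 5 | 6 | 6 | 6
  1 | 2 | 2 | 3 | 4 | 4 | 5 | 6 | 7 | 7 | 7
  1 | 2 | 3 | 4 | 5 | 5 | 6 | 7 | 8 | 8 | 8
  1 | 2 | 3 | 4 | 5 | 5 | 6 | 7 | 8 | 8 | 9
  1 | 2 | 3 | 4 | 5 | 5 | 6 | 7 | 8 | 9 | 10
  1 | 2 | 3 | 4 | 5 | 6 | 7 | 8 | 9 | 10 | 11

reading off 1-entries of Δ²R: w = (7, 4, 9, 2, 1, 8, 5, 3, 11, 10, 6).

D(w) has 23 cells with 9 SE-corners; essential set:

[(1, 6, 0), (3, 3, 0), (3, 6, 1), (3, 8, 2), (4, 1, 0), (6, 6, 3), (7, 3, 2), (9, 10, 8), (10, 6, 5)]


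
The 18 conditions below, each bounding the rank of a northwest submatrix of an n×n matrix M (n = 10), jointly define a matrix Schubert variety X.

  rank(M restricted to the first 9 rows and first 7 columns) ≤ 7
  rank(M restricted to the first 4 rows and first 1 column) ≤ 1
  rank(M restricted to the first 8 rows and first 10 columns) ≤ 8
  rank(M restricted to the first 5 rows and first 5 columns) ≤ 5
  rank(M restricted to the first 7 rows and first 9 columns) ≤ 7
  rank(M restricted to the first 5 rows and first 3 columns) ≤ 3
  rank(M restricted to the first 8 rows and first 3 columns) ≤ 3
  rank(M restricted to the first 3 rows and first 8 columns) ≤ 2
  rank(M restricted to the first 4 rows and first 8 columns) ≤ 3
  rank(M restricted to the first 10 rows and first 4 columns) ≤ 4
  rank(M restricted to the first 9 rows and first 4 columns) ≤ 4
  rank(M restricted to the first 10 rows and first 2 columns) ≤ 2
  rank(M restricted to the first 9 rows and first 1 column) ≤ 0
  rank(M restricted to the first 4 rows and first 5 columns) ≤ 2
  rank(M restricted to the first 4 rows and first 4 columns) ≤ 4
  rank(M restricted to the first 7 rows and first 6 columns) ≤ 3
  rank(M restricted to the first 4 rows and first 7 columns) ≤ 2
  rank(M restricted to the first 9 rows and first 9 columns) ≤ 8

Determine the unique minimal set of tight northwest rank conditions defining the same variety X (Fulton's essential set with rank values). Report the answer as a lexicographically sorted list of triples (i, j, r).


Propagating the 18 rank bounds to every northwest block:

  i=1: 0, 1, 1, 1, 1, 1, 1, 1, 1, 1
  i=2: 0, 1, 2, 2, 2, 2, 2, 2, 2, 2
  i=3: 0, 1, 2, 2, 2, 2, 2, 2, 3, 3
  i=4: 0, 1, 2, 2, 2, 2, 2, 3, 4, 4
  i=5: 0, 1, 2, 3, 3, 3, 3, 4, 5, 5
  i=6: 0, 1, 2, 3, 3, 3, 4, 5, 6, 6
  i=7: 0, 1, 2, 3, 3, 3, 4, 5, 6, 7
  i=8: 0, 1, 2, 3, 4, 4, 5, 6, 7, 8
  i=9: 0, 1, 2, 3, 4, 5, 6, 7, 8, 9
  i=10: 1, 2, 3, 4, 5, 6, 7, 8, 9, 10

second differences of R give the permutation w = (2, 3, 9, 8, 4, 7, 10, 5, 6, 1).

ℓ(w)=22; the 4 essential cells (i,j,r):

[(3, 8, 2), (4, 7, 2), (7, 6, 3), (9, 1, 0)]


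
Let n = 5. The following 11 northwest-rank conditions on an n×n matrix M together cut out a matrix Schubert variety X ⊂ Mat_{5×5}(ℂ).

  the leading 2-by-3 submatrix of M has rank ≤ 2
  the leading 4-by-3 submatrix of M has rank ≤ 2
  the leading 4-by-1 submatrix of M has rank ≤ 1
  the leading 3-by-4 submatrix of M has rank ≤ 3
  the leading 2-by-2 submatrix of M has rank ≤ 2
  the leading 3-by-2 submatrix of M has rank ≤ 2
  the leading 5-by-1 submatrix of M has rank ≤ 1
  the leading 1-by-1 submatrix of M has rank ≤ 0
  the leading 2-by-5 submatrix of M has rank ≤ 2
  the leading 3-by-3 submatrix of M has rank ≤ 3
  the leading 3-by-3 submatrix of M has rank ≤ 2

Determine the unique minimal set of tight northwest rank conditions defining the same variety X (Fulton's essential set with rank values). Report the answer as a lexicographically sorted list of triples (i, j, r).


Recovering R(i,j) via the rank-extension bound from the 11 conditions:

  row 1: 0, 1, 1, 1, 1
  row 2: 1, 2, 2, 2, 2
  row 3: 1, 2, 2, 3, 3
  row 4: 1, 2, 2, 3, 4
  row 5: 1, 2, 3, 4, 5

so w = (2, 1, 4, 5, 3).

|D(w)|=3, |Ess(w)|=2:

[(1, 1, 0), (4, 3, 2)]


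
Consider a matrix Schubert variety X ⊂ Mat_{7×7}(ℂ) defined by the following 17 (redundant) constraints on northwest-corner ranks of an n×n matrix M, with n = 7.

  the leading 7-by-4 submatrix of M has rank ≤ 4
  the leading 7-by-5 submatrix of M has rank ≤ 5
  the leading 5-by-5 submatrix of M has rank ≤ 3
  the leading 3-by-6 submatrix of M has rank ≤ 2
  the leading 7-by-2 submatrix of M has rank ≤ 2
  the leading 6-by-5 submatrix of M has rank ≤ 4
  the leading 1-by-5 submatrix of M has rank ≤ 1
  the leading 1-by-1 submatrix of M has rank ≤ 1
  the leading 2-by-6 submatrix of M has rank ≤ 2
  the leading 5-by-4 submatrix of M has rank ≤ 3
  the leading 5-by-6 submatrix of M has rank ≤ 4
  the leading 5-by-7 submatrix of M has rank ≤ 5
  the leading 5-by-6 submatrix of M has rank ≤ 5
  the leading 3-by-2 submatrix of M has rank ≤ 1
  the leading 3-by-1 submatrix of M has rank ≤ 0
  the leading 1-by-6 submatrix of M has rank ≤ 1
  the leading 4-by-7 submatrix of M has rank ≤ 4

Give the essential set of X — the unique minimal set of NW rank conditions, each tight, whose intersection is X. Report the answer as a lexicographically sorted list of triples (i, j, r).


Computing R[i][j] = min implied NW-rank bound (n=7, 17 conditions):

  R[1]: 0  1  1  1  1  1  1
  R[2]: 0  1  2  2  2  2  2
  R[3]: 0  1  2  2  2  2  3
  R[4]: 1  2  3  3  3  3  4
  R[5]: 1  2  3  3  3  4  5
  R[6]: 1  2  3  4  4  5  6
  R[7]: 1  2  3  4  5  6  7

so w = (2, 3, 7, 1, 6, 4, 5).

Fulton essential set (3 of the 8 Rothe cells):

[(3, 1, 0), (3, 6, 2), (5, 5, 3)]


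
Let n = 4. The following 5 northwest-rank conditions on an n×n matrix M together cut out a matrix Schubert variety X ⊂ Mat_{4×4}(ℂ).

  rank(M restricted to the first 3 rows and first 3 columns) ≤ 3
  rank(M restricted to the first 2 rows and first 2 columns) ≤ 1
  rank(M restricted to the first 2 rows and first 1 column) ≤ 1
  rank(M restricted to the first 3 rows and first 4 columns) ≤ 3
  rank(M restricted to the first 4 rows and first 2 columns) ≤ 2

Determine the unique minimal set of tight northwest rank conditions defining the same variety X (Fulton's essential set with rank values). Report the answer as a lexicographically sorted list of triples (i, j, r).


Recovering R(i,j) via the rank-extension bound from the 5 conditions:

  R[1]: 1 | 1 | 1 | 1
  R[2]: 1 | 1 | 2 | 2
  R[3]: 1 | 2 | 3 | 3
  R[4]: 1 | 2 | 3 | 4

hence w(1..4) = (1, 3, 2, 4).

ℓ(w)=1; the 1 essential cell (i,j,r):

[(2, 2, 1)]


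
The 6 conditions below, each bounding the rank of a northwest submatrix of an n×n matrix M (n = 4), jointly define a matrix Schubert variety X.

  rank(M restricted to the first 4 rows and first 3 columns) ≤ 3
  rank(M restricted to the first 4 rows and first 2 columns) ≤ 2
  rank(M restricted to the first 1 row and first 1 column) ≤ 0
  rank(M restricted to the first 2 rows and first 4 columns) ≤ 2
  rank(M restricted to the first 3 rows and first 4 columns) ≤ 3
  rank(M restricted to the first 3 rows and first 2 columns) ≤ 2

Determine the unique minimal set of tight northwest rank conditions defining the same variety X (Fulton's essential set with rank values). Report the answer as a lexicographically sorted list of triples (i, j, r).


Recovering R(i,j) via the rank-extension bound from the 6 conditions:

  0 | 1 | 1 | 1
  1 | 2 | 2 | 2
  1 | 2 | 3 | 3
  1 | 2 | 3 | 4

so w = (2, 1, 3, 4).

ℓ(w)=1; the 1 essential cell (i,j,r):

[(1, 1, 0)]


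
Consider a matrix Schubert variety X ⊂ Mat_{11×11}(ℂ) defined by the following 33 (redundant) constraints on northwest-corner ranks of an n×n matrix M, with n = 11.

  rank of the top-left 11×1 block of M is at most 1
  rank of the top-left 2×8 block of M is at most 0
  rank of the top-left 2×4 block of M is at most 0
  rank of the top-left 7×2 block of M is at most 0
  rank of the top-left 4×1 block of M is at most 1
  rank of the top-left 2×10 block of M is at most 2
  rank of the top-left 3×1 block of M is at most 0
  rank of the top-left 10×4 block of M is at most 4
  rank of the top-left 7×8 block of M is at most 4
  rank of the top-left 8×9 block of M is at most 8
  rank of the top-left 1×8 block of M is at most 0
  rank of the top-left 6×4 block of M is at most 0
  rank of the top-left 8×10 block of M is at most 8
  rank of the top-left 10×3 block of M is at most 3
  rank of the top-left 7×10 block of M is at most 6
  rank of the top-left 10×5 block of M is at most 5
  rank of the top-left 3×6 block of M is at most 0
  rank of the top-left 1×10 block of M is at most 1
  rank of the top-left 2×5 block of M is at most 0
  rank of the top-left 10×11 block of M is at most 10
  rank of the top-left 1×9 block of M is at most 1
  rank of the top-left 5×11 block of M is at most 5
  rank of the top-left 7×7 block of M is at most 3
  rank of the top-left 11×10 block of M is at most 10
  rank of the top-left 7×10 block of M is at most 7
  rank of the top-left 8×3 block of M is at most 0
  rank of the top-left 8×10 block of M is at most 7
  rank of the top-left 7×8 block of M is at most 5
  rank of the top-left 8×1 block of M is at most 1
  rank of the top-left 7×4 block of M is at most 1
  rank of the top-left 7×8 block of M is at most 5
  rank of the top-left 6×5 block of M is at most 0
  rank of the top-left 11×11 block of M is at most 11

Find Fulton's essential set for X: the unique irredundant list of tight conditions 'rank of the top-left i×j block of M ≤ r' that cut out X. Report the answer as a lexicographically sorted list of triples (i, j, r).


Rank table r_w(11×11) implied by the 33 constraints:

  i=1: 0 0 0 0 0 0 0 0 1 1 1
  i=2: 0 0 0 0 0 0 0 0 1 2 2
  i=3: 0 0 0 0 0 0 1 1 2 3 3
  i=4: 0 0 0 0 0 1 2 2 3 4 4
  i=5: 0 0 0 0 0 1 2 3 4 5 5
  i=6: 0 0 0 0 0 1 2 3 4 5 6
  i=7: 0 0 0 1 1 2 3 4 5 6 7
  i=8: 0 0 0 1 2 3 4 5 6 7 8
  i=9: 1 1 1 2 3 4 5 6 7 8 9
  i=10: 1 2 2 3 4 5 6 7 8 9 10
  i=11: 1 2 3 4 5 6 7 8 9 10 11

second differences of R give the permutation w = (9, 10, 7, 6, 8, 11, 4, 5, 1, 2, 3).

D(w) has 43 cells with 4 SE-corners; essential set:

[(2, 8, 0), (3, 6, 0), (6, 5, 0), (8, 3, 0)]


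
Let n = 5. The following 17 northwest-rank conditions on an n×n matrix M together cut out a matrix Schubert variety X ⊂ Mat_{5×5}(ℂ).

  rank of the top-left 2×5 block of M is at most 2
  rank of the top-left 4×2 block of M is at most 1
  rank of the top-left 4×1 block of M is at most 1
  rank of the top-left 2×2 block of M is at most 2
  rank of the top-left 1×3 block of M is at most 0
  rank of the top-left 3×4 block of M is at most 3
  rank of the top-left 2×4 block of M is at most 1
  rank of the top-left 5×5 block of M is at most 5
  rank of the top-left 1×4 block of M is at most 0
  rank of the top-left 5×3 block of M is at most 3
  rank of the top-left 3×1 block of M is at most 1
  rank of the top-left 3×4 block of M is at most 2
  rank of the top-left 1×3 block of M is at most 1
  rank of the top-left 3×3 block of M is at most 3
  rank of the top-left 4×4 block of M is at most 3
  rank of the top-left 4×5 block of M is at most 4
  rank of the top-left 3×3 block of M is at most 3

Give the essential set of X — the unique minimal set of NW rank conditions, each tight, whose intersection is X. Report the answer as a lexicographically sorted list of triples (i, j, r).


The tightest implied rank at each (i,j), from the 17 conditions:

  R[1]: 0 | 0 | 0 | 0 | 1
  R[2]: 1 | 1 | 1 | 1 | 2
  R[3]: 1 | 1 | 2 | 2 | 3
  R[4]: 1 | 1 | 2 | 3 | 4
  R[5]: 1 | 2 | 3 | 4 | 5

second differences of R give the permutation w = (5, 1, 3, 4, 2).

ℓ(w)=6; the 2 essential cells (i,j,r):

[(1, 4, 0), (4, 2, 1)]


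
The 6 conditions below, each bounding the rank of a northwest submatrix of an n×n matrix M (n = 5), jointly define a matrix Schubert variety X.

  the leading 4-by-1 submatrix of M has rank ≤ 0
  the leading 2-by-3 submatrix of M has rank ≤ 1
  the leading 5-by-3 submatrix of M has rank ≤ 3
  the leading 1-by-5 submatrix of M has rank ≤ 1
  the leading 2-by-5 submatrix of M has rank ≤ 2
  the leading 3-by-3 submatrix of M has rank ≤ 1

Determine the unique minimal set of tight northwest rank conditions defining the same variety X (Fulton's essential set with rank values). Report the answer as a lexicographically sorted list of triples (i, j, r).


Propagating the 6 rank bounds to every northwest block:

  i=1: 0, 1, 1, 1, 1
  i=2: 0, 1, 1, 2, 2
  i=3: 0, 1, 1, 2, 3
  i=4: 0, 1, 2, 3, 4
  i=5: 1, 2, 3, 4, 5

giving w = (2, 4, 5, 3, 1) via Δ²R.

D(w) has 6 cells with 2 SE-corners; essential set:

[(3, 3, 1), (4, 1, 0)]


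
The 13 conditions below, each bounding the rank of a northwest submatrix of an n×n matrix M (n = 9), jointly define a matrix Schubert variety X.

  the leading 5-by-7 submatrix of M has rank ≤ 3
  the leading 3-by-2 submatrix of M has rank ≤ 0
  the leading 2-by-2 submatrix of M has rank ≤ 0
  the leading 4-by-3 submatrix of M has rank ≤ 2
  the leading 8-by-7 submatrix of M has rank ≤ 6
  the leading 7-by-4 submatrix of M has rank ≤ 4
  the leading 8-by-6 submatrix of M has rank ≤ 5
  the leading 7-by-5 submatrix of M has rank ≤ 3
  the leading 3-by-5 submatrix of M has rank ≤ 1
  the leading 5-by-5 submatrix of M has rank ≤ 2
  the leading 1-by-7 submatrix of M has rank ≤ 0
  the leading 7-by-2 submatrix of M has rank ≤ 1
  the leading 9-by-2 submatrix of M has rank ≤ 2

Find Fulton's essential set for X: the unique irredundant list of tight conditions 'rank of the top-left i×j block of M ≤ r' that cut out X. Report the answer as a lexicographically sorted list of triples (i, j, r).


Computing R[i][j] = min implied NW-rank bound (n=9, 13 conditions):

  R[1]: 0 | 0 | 0 | 0 | 0 | 0 | 0 | 1 | 1
  R[2]: 0 | 0 | 1 | 1 | 1 | 1 | 1 | 2 | 2
  R[3]: 0 | 0 | 1 | 1 | 1 | 2 | 2 | 3 | 3
  R[4]: 1 | 1 | 2 | 2 | 2 | 3 | 3 | 4 | 4
  R[5]: 1 | 1 | 2 | 2 | 2 | 3 | 3 | 4 | 5
  R[6]: 1 | 1 | 2 | 3 | 3 | 4 | 4 | 5 | 6
  R[7]: 1 | 1 | 2 | 3 | 3 | 4 | 5 | 6 | 7
  R[8]: 1 | 2 | 3 | 4 | 4 | 5 | 6 | 7 | 8
  R[9]: 1 | 2 | 3 | 4 | 5 | 6 | 7 | 8 | 9

reading off 1-entries of Δ²R: w = (8, 3, 6, 1, 9, 4, 7, 2, 5).

7 SE-corners of the 20-cell Rothe diagram give Ess(w):

[(1, 7, 0), (3, 2, 0), (3, 5, 1), (5, 5, 2), (5, 7, 3), (7, 2, 1), (7, 5, 3)]
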